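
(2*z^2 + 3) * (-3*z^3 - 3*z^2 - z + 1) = -6*z^5 - 6*z^4 - 11*z^3 - 7*z^2 - 3*z + 3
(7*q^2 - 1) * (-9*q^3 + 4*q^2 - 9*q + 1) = -63*q^5 + 28*q^4 - 54*q^3 + 3*q^2 + 9*q - 1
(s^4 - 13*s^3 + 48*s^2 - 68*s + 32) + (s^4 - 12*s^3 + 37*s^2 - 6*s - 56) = 2*s^4 - 25*s^3 + 85*s^2 - 74*s - 24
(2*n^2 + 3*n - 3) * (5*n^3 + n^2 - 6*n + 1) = 10*n^5 + 17*n^4 - 24*n^3 - 19*n^2 + 21*n - 3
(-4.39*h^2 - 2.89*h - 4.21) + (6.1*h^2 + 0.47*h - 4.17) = 1.71*h^2 - 2.42*h - 8.38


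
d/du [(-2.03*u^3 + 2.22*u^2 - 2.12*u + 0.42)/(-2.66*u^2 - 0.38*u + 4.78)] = (5.3998*u^4 + 1.5428*u^3 - 35.593*u^2 + 23.4576*u - 9.974)/(7.0756*u^4 + 2.0216*u^3 - 25.2852*u^2 - 3.6328*u + 22.8484)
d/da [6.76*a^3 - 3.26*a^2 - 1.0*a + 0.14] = 20.28*a^2 - 6.52*a - 1.0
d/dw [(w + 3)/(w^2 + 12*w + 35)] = (w^2 + 12*w - 2*(w + 3)*(w + 6) + 35)/(w^2 + 12*w + 35)^2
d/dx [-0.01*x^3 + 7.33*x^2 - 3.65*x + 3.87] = -0.03*x^2 + 14.66*x - 3.65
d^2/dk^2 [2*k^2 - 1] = 4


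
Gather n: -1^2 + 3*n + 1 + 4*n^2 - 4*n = 4*n^2 - n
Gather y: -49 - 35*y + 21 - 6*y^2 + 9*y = -6*y^2 - 26*y - 28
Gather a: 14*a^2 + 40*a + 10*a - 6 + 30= 14*a^2 + 50*a + 24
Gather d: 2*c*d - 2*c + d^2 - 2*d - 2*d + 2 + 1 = -2*c + d^2 + d*(2*c - 4) + 3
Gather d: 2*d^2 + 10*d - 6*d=2*d^2 + 4*d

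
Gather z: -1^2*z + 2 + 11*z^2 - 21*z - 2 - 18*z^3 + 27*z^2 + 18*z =-18*z^3 + 38*z^2 - 4*z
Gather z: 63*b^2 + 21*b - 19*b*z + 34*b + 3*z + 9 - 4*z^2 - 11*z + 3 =63*b^2 + 55*b - 4*z^2 + z*(-19*b - 8) + 12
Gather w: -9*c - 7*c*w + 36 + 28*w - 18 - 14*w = -9*c + w*(14 - 7*c) + 18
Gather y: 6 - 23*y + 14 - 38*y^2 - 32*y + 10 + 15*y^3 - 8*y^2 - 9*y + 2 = 15*y^3 - 46*y^2 - 64*y + 32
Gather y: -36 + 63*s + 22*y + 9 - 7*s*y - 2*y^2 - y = 63*s - 2*y^2 + y*(21 - 7*s) - 27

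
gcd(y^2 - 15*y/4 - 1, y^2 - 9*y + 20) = y - 4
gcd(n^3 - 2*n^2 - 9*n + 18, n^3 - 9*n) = n^2 - 9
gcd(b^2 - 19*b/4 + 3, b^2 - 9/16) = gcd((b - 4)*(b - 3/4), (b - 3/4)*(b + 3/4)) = b - 3/4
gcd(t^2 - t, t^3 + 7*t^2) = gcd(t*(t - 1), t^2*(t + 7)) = t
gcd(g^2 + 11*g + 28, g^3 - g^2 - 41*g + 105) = g + 7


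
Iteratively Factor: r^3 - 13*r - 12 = (r + 3)*(r^2 - 3*r - 4) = (r - 4)*(r + 3)*(r + 1)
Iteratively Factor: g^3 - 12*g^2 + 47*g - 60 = (g - 3)*(g^2 - 9*g + 20) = (g - 5)*(g - 3)*(g - 4)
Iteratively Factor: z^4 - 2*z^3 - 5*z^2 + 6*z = (z - 1)*(z^3 - z^2 - 6*z) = (z - 1)*(z + 2)*(z^2 - 3*z) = (z - 3)*(z - 1)*(z + 2)*(z)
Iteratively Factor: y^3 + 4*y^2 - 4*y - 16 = (y + 2)*(y^2 + 2*y - 8) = (y - 2)*(y + 2)*(y + 4)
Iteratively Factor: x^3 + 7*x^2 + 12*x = (x)*(x^2 + 7*x + 12) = x*(x + 4)*(x + 3)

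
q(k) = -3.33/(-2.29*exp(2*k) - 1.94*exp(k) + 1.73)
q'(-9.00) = 0.00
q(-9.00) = -1.93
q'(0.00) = -3.47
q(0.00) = 1.33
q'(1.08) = -0.27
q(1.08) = 0.14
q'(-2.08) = -0.50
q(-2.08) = -2.29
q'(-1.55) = -1.39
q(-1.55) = -2.74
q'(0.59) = -0.72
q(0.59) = 0.36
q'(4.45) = -0.00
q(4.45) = 0.00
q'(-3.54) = -0.07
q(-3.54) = -1.99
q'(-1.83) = -0.77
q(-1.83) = -2.45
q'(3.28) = -0.00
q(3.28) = 0.00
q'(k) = -3.33*(4.58*exp(2*k) + 1.94*exp(k))/(-2.29*exp(2*k) - 1.94*exp(k) + 1.73)^2 = (-15.2514*exp(k) - 6.4602)*exp(k)/(2.29*exp(2*k) + 1.94*exp(k) - 1.73)^2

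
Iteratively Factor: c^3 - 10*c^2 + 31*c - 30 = (c - 5)*(c^2 - 5*c + 6) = (c - 5)*(c - 2)*(c - 3)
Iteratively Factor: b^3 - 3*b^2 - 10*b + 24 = (b - 4)*(b^2 + b - 6) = (b - 4)*(b + 3)*(b - 2)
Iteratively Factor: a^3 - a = (a)*(a^2 - 1) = a*(a - 1)*(a + 1)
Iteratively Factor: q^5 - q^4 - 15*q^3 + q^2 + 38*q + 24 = (q + 3)*(q^4 - 4*q^3 - 3*q^2 + 10*q + 8) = (q + 1)*(q + 3)*(q^3 - 5*q^2 + 2*q + 8) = (q + 1)^2*(q + 3)*(q^2 - 6*q + 8) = (q - 4)*(q + 1)^2*(q + 3)*(q - 2)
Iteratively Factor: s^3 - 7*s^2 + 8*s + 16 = (s - 4)*(s^2 - 3*s - 4) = (s - 4)*(s + 1)*(s - 4)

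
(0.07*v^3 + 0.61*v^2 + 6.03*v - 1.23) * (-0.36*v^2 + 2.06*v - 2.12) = -0.0252*v^5 - 0.0754*v^4 - 1.0626*v^3 + 11.5714*v^2 - 15.3174*v + 2.6076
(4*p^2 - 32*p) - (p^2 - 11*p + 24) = 3*p^2 - 21*p - 24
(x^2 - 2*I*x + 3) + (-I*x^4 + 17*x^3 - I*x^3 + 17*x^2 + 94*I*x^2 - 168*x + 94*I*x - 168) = -I*x^4 + 17*x^3 - I*x^3 + 18*x^2 + 94*I*x^2 - 168*x + 92*I*x - 165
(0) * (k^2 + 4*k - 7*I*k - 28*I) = 0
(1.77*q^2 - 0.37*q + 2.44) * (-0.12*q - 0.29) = -0.2124*q^3 - 0.4689*q^2 - 0.1855*q - 0.7076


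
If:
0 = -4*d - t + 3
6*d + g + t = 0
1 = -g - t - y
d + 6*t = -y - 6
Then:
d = 23/17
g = -97/17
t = -41/17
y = 121/17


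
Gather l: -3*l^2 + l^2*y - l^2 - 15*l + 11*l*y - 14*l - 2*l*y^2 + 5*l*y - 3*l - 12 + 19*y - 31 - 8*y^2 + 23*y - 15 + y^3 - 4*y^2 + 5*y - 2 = l^2*(y - 4) + l*(-2*y^2 + 16*y - 32) + y^3 - 12*y^2 + 47*y - 60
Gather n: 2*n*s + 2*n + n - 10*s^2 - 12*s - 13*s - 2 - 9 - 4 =n*(2*s + 3) - 10*s^2 - 25*s - 15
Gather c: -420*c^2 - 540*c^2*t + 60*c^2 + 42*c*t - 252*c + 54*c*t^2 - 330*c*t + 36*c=c^2*(-540*t - 360) + c*(54*t^2 - 288*t - 216)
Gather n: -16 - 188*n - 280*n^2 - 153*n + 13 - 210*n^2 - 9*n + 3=-490*n^2 - 350*n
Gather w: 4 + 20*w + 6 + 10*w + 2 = 30*w + 12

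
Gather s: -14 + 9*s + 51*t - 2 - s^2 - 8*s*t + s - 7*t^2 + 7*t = -s^2 + s*(10 - 8*t) - 7*t^2 + 58*t - 16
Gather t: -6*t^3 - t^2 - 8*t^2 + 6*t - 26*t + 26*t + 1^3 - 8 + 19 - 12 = -6*t^3 - 9*t^2 + 6*t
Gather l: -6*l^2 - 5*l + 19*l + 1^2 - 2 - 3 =-6*l^2 + 14*l - 4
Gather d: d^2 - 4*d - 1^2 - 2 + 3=d^2 - 4*d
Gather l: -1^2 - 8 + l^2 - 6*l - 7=l^2 - 6*l - 16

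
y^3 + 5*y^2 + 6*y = y*(y + 2)*(y + 3)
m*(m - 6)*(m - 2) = m^3 - 8*m^2 + 12*m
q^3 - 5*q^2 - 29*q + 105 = (q - 7)*(q - 3)*(q + 5)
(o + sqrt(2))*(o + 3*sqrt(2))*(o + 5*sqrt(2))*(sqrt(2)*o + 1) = sqrt(2)*o^4 + 19*o^3 + 55*sqrt(2)*o^2 + 106*o + 30*sqrt(2)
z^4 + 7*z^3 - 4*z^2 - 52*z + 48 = (z - 2)*(z - 1)*(z + 4)*(z + 6)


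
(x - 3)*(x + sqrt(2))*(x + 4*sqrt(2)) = x^3 - 3*x^2 + 5*sqrt(2)*x^2 - 15*sqrt(2)*x + 8*x - 24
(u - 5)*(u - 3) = u^2 - 8*u + 15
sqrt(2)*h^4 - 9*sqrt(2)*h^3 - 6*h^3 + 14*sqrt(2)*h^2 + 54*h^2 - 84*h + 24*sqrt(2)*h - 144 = (h - 6)*(h - 4)*(h - 3*sqrt(2))*(sqrt(2)*h + sqrt(2))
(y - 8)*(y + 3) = y^2 - 5*y - 24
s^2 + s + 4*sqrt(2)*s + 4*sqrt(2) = (s + 1)*(s + 4*sqrt(2))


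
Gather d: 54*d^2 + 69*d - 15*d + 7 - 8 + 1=54*d^2 + 54*d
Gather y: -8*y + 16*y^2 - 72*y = 16*y^2 - 80*y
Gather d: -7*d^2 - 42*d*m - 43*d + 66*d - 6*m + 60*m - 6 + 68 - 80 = -7*d^2 + d*(23 - 42*m) + 54*m - 18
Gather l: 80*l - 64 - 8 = 80*l - 72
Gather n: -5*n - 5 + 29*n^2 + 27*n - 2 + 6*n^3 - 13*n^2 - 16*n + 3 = 6*n^3 + 16*n^2 + 6*n - 4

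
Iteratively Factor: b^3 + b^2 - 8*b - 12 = (b - 3)*(b^2 + 4*b + 4) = (b - 3)*(b + 2)*(b + 2)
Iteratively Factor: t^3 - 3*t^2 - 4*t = (t)*(t^2 - 3*t - 4) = t*(t + 1)*(t - 4)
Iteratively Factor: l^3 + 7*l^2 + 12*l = (l + 4)*(l^2 + 3*l) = l*(l + 4)*(l + 3)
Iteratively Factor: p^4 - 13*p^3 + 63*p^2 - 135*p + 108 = (p - 3)*(p^3 - 10*p^2 + 33*p - 36) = (p - 3)^2*(p^2 - 7*p + 12) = (p - 4)*(p - 3)^2*(p - 3)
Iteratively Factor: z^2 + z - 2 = (z - 1)*(z + 2)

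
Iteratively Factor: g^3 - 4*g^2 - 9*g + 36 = (g - 4)*(g^2 - 9) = (g - 4)*(g + 3)*(g - 3)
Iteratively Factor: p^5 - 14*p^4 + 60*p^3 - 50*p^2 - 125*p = (p - 5)*(p^4 - 9*p^3 + 15*p^2 + 25*p) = (p - 5)*(p + 1)*(p^3 - 10*p^2 + 25*p) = p*(p - 5)*(p + 1)*(p^2 - 10*p + 25) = p*(p - 5)^2*(p + 1)*(p - 5)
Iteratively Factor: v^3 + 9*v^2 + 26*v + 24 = (v + 2)*(v^2 + 7*v + 12) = (v + 2)*(v + 4)*(v + 3)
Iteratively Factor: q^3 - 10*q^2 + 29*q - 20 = (q - 1)*(q^2 - 9*q + 20) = (q - 4)*(q - 1)*(q - 5)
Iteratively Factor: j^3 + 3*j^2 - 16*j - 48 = (j - 4)*(j^2 + 7*j + 12) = (j - 4)*(j + 4)*(j + 3)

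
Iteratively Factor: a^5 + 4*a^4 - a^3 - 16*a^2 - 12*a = (a + 3)*(a^4 + a^3 - 4*a^2 - 4*a) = a*(a + 3)*(a^3 + a^2 - 4*a - 4) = a*(a - 2)*(a + 3)*(a^2 + 3*a + 2) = a*(a - 2)*(a + 2)*(a + 3)*(a + 1)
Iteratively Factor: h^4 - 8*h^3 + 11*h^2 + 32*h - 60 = (h - 5)*(h^3 - 3*h^2 - 4*h + 12) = (h - 5)*(h + 2)*(h^2 - 5*h + 6) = (h - 5)*(h - 3)*(h + 2)*(h - 2)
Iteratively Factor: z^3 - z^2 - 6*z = (z)*(z^2 - z - 6) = z*(z - 3)*(z + 2)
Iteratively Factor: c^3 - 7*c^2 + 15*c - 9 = (c - 3)*(c^2 - 4*c + 3) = (c - 3)^2*(c - 1)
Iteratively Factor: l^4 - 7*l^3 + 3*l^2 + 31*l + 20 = (l - 5)*(l^3 - 2*l^2 - 7*l - 4) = (l - 5)*(l + 1)*(l^2 - 3*l - 4) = (l - 5)*(l - 4)*(l + 1)*(l + 1)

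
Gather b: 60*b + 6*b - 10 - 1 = 66*b - 11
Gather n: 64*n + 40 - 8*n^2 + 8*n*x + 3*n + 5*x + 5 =-8*n^2 + n*(8*x + 67) + 5*x + 45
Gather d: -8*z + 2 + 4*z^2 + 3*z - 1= 4*z^2 - 5*z + 1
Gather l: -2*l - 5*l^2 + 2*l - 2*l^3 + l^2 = -2*l^3 - 4*l^2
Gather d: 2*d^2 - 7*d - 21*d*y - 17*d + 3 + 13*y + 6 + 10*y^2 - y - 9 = 2*d^2 + d*(-21*y - 24) + 10*y^2 + 12*y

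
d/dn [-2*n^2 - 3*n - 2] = -4*n - 3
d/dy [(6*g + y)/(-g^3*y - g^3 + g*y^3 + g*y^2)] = (-g^2*y - g^2 + y^3 + y^2 - (6*g + y)*(-g^2 + 3*y^2 + 2*y))/(g*(g^2*y + g^2 - y^3 - y^2)^2)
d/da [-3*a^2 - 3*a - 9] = -6*a - 3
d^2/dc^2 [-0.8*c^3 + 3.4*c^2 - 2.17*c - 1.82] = 6.8 - 4.8*c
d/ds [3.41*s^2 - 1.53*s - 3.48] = 6.82*s - 1.53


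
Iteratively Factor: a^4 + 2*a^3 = (a)*(a^3 + 2*a^2) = a^2*(a^2 + 2*a) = a^3*(a + 2)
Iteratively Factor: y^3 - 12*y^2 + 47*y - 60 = (y - 3)*(y^2 - 9*y + 20) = (y - 4)*(y - 3)*(y - 5)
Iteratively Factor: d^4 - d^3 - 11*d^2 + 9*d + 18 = (d + 3)*(d^3 - 4*d^2 + d + 6) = (d - 2)*(d + 3)*(d^2 - 2*d - 3) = (d - 2)*(d + 1)*(d + 3)*(d - 3)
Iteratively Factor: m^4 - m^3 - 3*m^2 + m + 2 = (m + 1)*(m^3 - 2*m^2 - m + 2) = (m - 2)*(m + 1)*(m^2 - 1) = (m - 2)*(m + 1)^2*(m - 1)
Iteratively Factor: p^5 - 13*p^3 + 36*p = (p + 3)*(p^4 - 3*p^3 - 4*p^2 + 12*p) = (p - 3)*(p + 3)*(p^3 - 4*p) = (p - 3)*(p - 2)*(p + 3)*(p^2 + 2*p) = (p - 3)*(p - 2)*(p + 2)*(p + 3)*(p)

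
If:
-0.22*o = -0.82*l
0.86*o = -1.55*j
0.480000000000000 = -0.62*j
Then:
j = -0.77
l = 0.37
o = 1.40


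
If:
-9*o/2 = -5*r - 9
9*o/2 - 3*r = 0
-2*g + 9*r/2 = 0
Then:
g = -81/8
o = -3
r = -9/2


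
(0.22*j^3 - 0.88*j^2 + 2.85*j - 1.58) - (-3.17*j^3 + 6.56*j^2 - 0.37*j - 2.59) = 3.39*j^3 - 7.44*j^2 + 3.22*j + 1.01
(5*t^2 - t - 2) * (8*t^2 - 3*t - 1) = 40*t^4 - 23*t^3 - 18*t^2 + 7*t + 2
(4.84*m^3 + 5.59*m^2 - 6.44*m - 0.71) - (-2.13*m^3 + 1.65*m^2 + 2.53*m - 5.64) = 6.97*m^3 + 3.94*m^2 - 8.97*m + 4.93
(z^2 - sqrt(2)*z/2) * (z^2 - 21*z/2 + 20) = z^4 - 21*z^3/2 - sqrt(2)*z^3/2 + 21*sqrt(2)*z^2/4 + 20*z^2 - 10*sqrt(2)*z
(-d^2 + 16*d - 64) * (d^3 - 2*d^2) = -d^5 + 18*d^4 - 96*d^3 + 128*d^2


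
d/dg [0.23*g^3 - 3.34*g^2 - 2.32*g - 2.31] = 0.69*g^2 - 6.68*g - 2.32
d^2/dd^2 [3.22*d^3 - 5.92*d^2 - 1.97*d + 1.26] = 19.32*d - 11.84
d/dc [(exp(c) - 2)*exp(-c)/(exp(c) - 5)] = (-exp(2*c) + 4*exp(c) - 10)*exp(-c)/(exp(2*c) - 10*exp(c) + 25)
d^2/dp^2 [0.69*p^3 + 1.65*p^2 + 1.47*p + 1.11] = 4.14*p + 3.3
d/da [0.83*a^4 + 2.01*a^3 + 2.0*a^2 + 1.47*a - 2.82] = 3.32*a^3 + 6.03*a^2 + 4.0*a + 1.47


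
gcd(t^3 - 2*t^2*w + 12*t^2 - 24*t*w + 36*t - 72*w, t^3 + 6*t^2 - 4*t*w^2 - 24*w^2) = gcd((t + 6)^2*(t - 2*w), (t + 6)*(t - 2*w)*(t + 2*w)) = t^2 - 2*t*w + 6*t - 12*w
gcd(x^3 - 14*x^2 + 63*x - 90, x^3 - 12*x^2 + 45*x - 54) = x^2 - 9*x + 18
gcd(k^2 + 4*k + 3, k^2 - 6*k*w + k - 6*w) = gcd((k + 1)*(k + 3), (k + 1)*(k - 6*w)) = k + 1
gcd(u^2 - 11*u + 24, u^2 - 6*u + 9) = u - 3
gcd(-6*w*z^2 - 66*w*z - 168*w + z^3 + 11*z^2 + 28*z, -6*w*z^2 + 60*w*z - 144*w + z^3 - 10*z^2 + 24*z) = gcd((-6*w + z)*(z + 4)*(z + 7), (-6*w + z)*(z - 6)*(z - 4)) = -6*w + z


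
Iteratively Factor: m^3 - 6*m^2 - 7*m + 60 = (m + 3)*(m^2 - 9*m + 20) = (m - 5)*(m + 3)*(m - 4)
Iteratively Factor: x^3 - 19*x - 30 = (x + 3)*(x^2 - 3*x - 10) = (x - 5)*(x + 3)*(x + 2)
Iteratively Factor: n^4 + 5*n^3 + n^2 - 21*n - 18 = (n + 3)*(n^3 + 2*n^2 - 5*n - 6) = (n + 3)^2*(n^2 - n - 2) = (n - 2)*(n + 3)^2*(n + 1)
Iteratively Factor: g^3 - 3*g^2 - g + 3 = (g + 1)*(g^2 - 4*g + 3) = (g - 3)*(g + 1)*(g - 1)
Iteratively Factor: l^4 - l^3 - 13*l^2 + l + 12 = (l + 1)*(l^3 - 2*l^2 - 11*l + 12) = (l - 4)*(l + 1)*(l^2 + 2*l - 3) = (l - 4)*(l + 1)*(l + 3)*(l - 1)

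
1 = 1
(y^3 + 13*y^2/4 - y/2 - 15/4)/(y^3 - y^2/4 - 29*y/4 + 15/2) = (4*y^2 + y - 5)/(4*y^2 - 13*y + 10)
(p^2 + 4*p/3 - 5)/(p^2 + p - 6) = (p - 5/3)/(p - 2)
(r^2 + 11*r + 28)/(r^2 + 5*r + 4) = (r + 7)/(r + 1)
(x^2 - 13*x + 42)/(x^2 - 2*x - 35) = (x - 6)/(x + 5)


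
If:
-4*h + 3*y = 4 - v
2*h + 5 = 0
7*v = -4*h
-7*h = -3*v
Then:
No Solution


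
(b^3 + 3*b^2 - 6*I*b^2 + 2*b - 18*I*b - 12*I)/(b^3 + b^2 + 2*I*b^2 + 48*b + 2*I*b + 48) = (b + 2)/(b + 8*I)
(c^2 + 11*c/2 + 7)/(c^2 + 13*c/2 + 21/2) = (c + 2)/(c + 3)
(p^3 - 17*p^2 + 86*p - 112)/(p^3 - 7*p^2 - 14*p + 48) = (p - 7)/(p + 3)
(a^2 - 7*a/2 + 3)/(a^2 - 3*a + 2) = (a - 3/2)/(a - 1)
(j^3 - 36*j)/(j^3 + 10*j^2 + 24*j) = (j - 6)/(j + 4)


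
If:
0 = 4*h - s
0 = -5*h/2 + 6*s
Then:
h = 0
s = 0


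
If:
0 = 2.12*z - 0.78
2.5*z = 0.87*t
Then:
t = 1.06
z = 0.37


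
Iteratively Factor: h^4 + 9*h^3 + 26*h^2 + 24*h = (h + 4)*(h^3 + 5*h^2 + 6*h) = h*(h + 4)*(h^2 + 5*h + 6) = h*(h + 2)*(h + 4)*(h + 3)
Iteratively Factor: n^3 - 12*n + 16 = (n + 4)*(n^2 - 4*n + 4) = (n - 2)*(n + 4)*(n - 2)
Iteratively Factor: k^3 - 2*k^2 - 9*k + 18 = (k + 3)*(k^2 - 5*k + 6) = (k - 3)*(k + 3)*(k - 2)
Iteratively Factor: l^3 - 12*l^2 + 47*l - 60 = (l - 4)*(l^2 - 8*l + 15) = (l - 5)*(l - 4)*(l - 3)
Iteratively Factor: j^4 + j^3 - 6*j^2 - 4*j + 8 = (j + 2)*(j^3 - j^2 - 4*j + 4) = (j - 2)*(j + 2)*(j^2 + j - 2) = (j - 2)*(j - 1)*(j + 2)*(j + 2)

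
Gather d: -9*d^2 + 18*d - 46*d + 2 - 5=-9*d^2 - 28*d - 3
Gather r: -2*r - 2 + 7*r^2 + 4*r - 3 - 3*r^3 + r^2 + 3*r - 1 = -3*r^3 + 8*r^2 + 5*r - 6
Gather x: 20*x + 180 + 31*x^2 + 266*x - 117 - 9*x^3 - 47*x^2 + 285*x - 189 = -9*x^3 - 16*x^2 + 571*x - 126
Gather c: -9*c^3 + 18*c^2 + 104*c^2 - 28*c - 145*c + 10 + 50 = -9*c^3 + 122*c^2 - 173*c + 60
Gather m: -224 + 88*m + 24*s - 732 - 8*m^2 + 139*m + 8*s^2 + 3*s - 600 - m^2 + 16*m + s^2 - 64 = -9*m^2 + 243*m + 9*s^2 + 27*s - 1620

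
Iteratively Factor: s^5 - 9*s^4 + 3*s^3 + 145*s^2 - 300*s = (s)*(s^4 - 9*s^3 + 3*s^2 + 145*s - 300) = s*(s - 5)*(s^3 - 4*s^2 - 17*s + 60) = s*(s - 5)*(s + 4)*(s^2 - 8*s + 15) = s*(s - 5)*(s - 3)*(s + 4)*(s - 5)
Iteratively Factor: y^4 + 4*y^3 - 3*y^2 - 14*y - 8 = (y + 1)*(y^3 + 3*y^2 - 6*y - 8) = (y + 1)*(y + 4)*(y^2 - y - 2) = (y + 1)^2*(y + 4)*(y - 2)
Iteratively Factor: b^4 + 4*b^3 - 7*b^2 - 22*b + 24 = (b - 1)*(b^3 + 5*b^2 - 2*b - 24) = (b - 2)*(b - 1)*(b^2 + 7*b + 12) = (b - 2)*(b - 1)*(b + 3)*(b + 4)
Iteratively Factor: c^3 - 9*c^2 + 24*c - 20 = (c - 2)*(c^2 - 7*c + 10) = (c - 5)*(c - 2)*(c - 2)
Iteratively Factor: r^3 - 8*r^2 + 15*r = (r)*(r^2 - 8*r + 15) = r*(r - 5)*(r - 3)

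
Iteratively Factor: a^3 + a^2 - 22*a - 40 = (a + 2)*(a^2 - a - 20) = (a - 5)*(a + 2)*(a + 4)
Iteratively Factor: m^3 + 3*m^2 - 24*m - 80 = (m + 4)*(m^2 - m - 20) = (m + 4)^2*(m - 5)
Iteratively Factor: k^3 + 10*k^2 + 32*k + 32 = (k + 2)*(k^2 + 8*k + 16) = (k + 2)*(k + 4)*(k + 4)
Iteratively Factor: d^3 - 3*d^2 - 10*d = (d)*(d^2 - 3*d - 10) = d*(d + 2)*(d - 5)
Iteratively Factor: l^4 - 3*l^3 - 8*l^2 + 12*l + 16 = (l - 4)*(l^3 + l^2 - 4*l - 4) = (l - 4)*(l + 1)*(l^2 - 4) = (l - 4)*(l + 1)*(l + 2)*(l - 2)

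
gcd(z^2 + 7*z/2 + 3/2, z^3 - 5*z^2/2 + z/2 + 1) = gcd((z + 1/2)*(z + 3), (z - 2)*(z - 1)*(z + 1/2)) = z + 1/2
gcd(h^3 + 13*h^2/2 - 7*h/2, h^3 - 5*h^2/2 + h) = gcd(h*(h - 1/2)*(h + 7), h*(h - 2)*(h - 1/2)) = h^2 - h/2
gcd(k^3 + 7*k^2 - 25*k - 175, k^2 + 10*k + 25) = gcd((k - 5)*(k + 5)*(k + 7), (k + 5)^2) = k + 5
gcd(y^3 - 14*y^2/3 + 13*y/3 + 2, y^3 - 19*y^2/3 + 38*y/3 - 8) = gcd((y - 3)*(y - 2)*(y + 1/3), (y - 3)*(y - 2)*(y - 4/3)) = y^2 - 5*y + 6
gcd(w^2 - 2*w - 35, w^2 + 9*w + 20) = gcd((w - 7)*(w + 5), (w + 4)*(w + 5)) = w + 5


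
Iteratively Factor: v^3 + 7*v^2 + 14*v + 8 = (v + 2)*(v^2 + 5*v + 4) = (v + 1)*(v + 2)*(v + 4)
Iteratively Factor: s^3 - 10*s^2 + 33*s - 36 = (s - 3)*(s^2 - 7*s + 12) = (s - 3)^2*(s - 4)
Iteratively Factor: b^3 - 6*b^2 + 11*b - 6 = (b - 1)*(b^2 - 5*b + 6) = (b - 2)*(b - 1)*(b - 3)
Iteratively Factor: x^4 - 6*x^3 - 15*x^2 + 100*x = (x - 5)*(x^3 - x^2 - 20*x) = (x - 5)*(x + 4)*(x^2 - 5*x) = x*(x - 5)*(x + 4)*(x - 5)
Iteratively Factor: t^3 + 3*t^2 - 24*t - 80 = (t - 5)*(t^2 + 8*t + 16) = (t - 5)*(t + 4)*(t + 4)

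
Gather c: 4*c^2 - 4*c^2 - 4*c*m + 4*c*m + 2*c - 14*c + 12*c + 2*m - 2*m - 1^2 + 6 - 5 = 0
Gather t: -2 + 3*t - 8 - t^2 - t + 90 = -t^2 + 2*t + 80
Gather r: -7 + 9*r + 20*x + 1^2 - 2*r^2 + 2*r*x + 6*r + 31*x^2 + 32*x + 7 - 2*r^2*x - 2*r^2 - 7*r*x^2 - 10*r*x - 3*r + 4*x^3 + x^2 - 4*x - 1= r^2*(-2*x - 4) + r*(-7*x^2 - 8*x + 12) + 4*x^3 + 32*x^2 + 48*x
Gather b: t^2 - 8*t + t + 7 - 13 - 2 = t^2 - 7*t - 8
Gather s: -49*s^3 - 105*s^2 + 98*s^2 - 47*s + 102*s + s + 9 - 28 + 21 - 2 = -49*s^3 - 7*s^2 + 56*s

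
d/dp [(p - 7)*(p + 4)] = 2*p - 3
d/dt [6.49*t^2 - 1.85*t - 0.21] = 12.98*t - 1.85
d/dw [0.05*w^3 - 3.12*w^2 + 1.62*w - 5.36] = 0.15*w^2 - 6.24*w + 1.62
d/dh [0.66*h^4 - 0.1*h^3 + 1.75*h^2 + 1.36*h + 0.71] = 2.64*h^3 - 0.3*h^2 + 3.5*h + 1.36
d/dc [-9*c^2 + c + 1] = 1 - 18*c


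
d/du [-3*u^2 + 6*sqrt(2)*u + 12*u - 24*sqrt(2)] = -6*u + 6*sqrt(2) + 12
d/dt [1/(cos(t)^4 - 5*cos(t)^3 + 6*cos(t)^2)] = (4*cos(t)^2 - 15*cos(t) + 12)*sin(t)/((cos(t)^2 - 5*cos(t) + 6)^2*cos(t)^3)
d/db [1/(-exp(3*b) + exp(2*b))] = (3*exp(b) - 2)*exp(-2*b)/(1 - exp(b))^2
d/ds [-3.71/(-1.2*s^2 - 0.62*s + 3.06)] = (-8.904*s - 2.3002)/(1.2*s^2 + 0.62*s - 3.06)^2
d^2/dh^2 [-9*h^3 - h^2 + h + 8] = -54*h - 2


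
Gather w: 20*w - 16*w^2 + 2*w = -16*w^2 + 22*w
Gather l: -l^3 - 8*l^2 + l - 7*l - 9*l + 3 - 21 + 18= -l^3 - 8*l^2 - 15*l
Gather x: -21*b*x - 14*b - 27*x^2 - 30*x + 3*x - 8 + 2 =-14*b - 27*x^2 + x*(-21*b - 27) - 6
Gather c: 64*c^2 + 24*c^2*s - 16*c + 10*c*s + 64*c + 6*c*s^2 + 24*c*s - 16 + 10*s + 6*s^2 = c^2*(24*s + 64) + c*(6*s^2 + 34*s + 48) + 6*s^2 + 10*s - 16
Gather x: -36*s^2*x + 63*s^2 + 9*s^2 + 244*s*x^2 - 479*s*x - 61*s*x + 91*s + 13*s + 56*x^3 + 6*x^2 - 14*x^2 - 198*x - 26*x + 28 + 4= 72*s^2 + 104*s + 56*x^3 + x^2*(244*s - 8) + x*(-36*s^2 - 540*s - 224) + 32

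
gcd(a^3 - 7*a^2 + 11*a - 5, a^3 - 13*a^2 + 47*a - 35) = a^2 - 6*a + 5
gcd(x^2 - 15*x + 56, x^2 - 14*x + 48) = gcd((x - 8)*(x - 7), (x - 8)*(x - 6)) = x - 8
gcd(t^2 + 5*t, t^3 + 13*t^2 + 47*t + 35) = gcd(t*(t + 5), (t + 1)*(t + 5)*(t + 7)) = t + 5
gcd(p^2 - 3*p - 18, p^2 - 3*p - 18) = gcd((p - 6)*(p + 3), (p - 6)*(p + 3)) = p^2 - 3*p - 18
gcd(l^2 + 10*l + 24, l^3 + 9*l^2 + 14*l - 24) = l^2 + 10*l + 24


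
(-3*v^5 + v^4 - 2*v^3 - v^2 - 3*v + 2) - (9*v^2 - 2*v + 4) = -3*v^5 + v^4 - 2*v^3 - 10*v^2 - v - 2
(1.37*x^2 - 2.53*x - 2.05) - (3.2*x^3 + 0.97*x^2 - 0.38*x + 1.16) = -3.2*x^3 + 0.4*x^2 - 2.15*x - 3.21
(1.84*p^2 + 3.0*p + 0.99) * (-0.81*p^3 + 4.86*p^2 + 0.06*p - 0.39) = -1.4904*p^5 + 6.5124*p^4 + 13.8885*p^3 + 4.2738*p^2 - 1.1106*p - 0.3861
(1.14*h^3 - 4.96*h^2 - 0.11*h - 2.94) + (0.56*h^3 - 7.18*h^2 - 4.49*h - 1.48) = 1.7*h^3 - 12.14*h^2 - 4.6*h - 4.42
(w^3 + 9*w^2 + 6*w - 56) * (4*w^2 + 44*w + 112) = 4*w^5 + 80*w^4 + 532*w^3 + 1048*w^2 - 1792*w - 6272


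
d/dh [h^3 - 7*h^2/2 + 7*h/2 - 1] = 3*h^2 - 7*h + 7/2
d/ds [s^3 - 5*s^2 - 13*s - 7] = 3*s^2 - 10*s - 13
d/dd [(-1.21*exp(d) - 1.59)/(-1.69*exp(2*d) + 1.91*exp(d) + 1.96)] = (-2.0449*exp(2*d) - 5.3742*exp(d) + 0.6653)*exp(d)/(2.8561*exp(4*d) - 6.4558*exp(3*d) - 2.9767*exp(2*d) + 7.4872*exp(d) + 3.8416)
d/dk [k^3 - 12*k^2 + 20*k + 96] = 3*k^2 - 24*k + 20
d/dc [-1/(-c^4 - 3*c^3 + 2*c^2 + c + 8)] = (-4*c^3 - 9*c^2 + 4*c + 1)/(-c^4 - 3*c^3 + 2*c^2 + c + 8)^2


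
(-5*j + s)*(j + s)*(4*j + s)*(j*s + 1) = -20*j^4*s - 21*j^3*s^2 - 20*j^3 - 21*j^2*s + j*s^4 + s^3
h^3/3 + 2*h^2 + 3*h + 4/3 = (h/3 + 1/3)*(h + 1)*(h + 4)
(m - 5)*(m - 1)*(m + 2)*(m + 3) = m^4 - m^3 - 19*m^2 - 11*m + 30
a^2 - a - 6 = (a - 3)*(a + 2)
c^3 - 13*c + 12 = (c - 3)*(c - 1)*(c + 4)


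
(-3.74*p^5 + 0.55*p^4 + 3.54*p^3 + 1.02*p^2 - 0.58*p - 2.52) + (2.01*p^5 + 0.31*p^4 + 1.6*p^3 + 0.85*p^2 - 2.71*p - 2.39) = -1.73*p^5 + 0.86*p^4 + 5.14*p^3 + 1.87*p^2 - 3.29*p - 4.91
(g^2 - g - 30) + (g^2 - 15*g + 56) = 2*g^2 - 16*g + 26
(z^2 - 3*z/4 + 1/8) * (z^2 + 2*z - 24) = z^4 + 5*z^3/4 - 203*z^2/8 + 73*z/4 - 3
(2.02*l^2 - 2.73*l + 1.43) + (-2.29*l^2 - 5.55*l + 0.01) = -0.27*l^2 - 8.28*l + 1.44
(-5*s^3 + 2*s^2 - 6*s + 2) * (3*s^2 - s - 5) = -15*s^5 + 11*s^4 + 5*s^3 + 2*s^2 + 28*s - 10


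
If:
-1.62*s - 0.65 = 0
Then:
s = -0.40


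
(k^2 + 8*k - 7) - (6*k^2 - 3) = -5*k^2 + 8*k - 4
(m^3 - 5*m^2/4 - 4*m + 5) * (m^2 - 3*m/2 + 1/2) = m^5 - 11*m^4/4 - 13*m^3/8 + 83*m^2/8 - 19*m/2 + 5/2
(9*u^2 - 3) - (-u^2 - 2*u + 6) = 10*u^2 + 2*u - 9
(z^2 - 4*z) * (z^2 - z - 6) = z^4 - 5*z^3 - 2*z^2 + 24*z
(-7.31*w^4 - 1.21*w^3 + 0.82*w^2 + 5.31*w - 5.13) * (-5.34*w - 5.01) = 39.0354*w^5 + 43.0845*w^4 + 1.6833*w^3 - 32.4636*w^2 + 0.7911*w + 25.7013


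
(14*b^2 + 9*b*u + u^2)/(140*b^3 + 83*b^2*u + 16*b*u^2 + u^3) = (2*b + u)/(20*b^2 + 9*b*u + u^2)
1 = 1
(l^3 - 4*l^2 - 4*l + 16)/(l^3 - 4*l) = (l - 4)/l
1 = 1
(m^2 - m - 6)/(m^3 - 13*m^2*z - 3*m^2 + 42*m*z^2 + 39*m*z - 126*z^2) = (m + 2)/(m^2 - 13*m*z + 42*z^2)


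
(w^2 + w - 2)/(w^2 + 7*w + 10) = (w - 1)/(w + 5)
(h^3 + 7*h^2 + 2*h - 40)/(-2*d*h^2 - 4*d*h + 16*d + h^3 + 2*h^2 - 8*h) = (-h - 5)/(2*d - h)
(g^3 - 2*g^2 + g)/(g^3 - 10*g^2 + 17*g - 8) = g/(g - 8)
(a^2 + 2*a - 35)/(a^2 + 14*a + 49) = (a - 5)/(a + 7)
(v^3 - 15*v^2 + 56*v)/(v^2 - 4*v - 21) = v*(v - 8)/(v + 3)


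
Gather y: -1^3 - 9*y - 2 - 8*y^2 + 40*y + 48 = -8*y^2 + 31*y + 45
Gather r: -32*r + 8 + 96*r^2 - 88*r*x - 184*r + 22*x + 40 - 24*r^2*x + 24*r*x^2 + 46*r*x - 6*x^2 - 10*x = r^2*(96 - 24*x) + r*(24*x^2 - 42*x - 216) - 6*x^2 + 12*x + 48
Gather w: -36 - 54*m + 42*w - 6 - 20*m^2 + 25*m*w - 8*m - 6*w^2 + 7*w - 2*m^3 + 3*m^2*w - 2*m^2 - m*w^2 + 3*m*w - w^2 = -2*m^3 - 22*m^2 - 62*m + w^2*(-m - 7) + w*(3*m^2 + 28*m + 49) - 42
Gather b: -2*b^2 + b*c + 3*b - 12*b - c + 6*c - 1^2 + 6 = -2*b^2 + b*(c - 9) + 5*c + 5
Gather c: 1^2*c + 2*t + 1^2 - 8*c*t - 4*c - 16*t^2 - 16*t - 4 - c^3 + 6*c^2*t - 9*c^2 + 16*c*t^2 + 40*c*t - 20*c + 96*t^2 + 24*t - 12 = -c^3 + c^2*(6*t - 9) + c*(16*t^2 + 32*t - 23) + 80*t^2 + 10*t - 15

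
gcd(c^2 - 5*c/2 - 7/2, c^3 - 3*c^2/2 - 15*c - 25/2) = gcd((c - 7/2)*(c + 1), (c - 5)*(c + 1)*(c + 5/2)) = c + 1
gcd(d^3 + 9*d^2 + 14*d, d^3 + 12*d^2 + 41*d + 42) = d^2 + 9*d + 14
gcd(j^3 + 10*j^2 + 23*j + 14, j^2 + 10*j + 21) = j + 7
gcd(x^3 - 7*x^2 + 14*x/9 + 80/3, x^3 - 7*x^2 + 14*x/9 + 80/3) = x^3 - 7*x^2 + 14*x/9 + 80/3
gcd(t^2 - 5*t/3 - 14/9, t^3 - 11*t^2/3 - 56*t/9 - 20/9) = t + 2/3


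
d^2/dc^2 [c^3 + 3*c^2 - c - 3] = 6*c + 6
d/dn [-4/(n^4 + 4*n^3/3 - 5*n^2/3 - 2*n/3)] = 24*(6*n^3 + 6*n^2 - 5*n - 1)/(n^2*(3*n^3 + 4*n^2 - 5*n - 2)^2)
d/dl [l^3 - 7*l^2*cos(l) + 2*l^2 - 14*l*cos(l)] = 7*l^2*sin(l) + 3*l^2 - 14*sqrt(2)*l*cos(l + pi/4) + 4*l - 14*cos(l)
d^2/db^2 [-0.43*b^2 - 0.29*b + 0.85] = -0.860000000000000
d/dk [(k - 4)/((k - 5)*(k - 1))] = (-k^2 + 8*k - 19)/(k^4 - 12*k^3 + 46*k^2 - 60*k + 25)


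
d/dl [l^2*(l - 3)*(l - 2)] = l*(4*l^2 - 15*l + 12)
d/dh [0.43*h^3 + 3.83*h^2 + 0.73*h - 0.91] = 1.29*h^2 + 7.66*h + 0.73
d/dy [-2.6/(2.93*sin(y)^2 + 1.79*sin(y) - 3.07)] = (15.236*sin(y) + 4.654)*cos(y)/(2.93*sin(y)^2 + 1.79*sin(y) - 3.07)^2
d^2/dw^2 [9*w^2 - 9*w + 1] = 18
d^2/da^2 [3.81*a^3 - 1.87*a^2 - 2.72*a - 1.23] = 22.86*a - 3.74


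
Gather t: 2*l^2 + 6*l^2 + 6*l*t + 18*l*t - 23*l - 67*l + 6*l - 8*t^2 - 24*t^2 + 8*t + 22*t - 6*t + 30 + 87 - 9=8*l^2 - 84*l - 32*t^2 + t*(24*l + 24) + 108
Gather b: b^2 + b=b^2 + b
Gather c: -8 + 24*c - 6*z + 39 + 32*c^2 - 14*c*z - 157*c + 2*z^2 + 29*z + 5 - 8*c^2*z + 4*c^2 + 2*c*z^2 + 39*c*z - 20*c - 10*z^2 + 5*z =c^2*(36 - 8*z) + c*(2*z^2 + 25*z - 153) - 8*z^2 + 28*z + 36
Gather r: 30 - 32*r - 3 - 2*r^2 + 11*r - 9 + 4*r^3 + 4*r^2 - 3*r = 4*r^3 + 2*r^2 - 24*r + 18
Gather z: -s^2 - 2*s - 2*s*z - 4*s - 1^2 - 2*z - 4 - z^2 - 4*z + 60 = -s^2 - 6*s - z^2 + z*(-2*s - 6) + 55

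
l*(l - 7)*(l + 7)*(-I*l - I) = -I*l^4 - I*l^3 + 49*I*l^2 + 49*I*l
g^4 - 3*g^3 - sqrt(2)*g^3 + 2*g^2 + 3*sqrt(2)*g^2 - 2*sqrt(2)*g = g*(g - 2)*(g - 1)*(g - sqrt(2))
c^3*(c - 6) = c^4 - 6*c^3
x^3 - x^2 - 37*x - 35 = (x - 7)*(x + 1)*(x + 5)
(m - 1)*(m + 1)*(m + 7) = m^3 + 7*m^2 - m - 7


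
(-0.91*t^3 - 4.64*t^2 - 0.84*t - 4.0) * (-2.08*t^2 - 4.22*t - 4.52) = 1.8928*t^5 + 13.4914*t^4 + 25.4412*t^3 + 32.8376*t^2 + 20.6768*t + 18.08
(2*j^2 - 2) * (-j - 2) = -2*j^3 - 4*j^2 + 2*j + 4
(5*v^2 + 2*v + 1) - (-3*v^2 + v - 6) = 8*v^2 + v + 7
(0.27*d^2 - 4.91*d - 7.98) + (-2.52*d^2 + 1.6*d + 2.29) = -2.25*d^2 - 3.31*d - 5.69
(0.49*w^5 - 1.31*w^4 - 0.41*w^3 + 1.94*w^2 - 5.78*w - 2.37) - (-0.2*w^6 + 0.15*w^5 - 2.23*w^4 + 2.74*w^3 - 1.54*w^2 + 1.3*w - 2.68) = 0.2*w^6 + 0.34*w^5 + 0.92*w^4 - 3.15*w^3 + 3.48*w^2 - 7.08*w + 0.31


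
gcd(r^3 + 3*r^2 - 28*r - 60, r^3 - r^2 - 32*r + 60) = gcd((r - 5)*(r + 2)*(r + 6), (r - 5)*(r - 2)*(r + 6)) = r^2 + r - 30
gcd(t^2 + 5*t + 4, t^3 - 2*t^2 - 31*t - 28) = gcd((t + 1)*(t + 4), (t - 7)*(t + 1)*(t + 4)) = t^2 + 5*t + 4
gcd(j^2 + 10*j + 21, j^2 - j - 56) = j + 7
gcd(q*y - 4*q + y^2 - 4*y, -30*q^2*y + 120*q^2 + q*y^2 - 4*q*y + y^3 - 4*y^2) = y - 4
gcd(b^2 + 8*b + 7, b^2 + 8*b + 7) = b^2 + 8*b + 7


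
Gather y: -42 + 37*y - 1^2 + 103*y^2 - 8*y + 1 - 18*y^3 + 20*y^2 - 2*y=-18*y^3 + 123*y^2 + 27*y - 42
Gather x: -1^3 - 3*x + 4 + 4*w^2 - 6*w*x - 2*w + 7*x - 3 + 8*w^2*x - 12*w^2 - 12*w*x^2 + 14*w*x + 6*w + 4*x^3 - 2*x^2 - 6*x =-8*w^2 + 4*w + 4*x^3 + x^2*(-12*w - 2) + x*(8*w^2 + 8*w - 2)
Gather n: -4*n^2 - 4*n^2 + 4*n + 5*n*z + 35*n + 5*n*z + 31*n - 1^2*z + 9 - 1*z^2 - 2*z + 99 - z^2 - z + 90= -8*n^2 + n*(10*z + 70) - 2*z^2 - 4*z + 198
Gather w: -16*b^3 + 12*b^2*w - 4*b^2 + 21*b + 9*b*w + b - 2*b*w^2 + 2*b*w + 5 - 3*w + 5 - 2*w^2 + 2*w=-16*b^3 - 4*b^2 + 22*b + w^2*(-2*b - 2) + w*(12*b^2 + 11*b - 1) + 10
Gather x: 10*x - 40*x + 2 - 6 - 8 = -30*x - 12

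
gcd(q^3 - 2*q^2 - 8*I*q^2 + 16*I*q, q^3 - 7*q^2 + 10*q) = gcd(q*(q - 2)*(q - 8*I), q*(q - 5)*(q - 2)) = q^2 - 2*q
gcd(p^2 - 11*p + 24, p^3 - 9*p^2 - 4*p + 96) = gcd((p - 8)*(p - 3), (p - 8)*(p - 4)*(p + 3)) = p - 8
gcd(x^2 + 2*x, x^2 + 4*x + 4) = x + 2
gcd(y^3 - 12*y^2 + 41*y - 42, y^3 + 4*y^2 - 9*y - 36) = y - 3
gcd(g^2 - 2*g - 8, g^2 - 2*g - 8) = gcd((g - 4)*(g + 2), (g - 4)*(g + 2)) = g^2 - 2*g - 8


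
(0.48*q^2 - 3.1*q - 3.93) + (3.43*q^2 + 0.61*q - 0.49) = 3.91*q^2 - 2.49*q - 4.42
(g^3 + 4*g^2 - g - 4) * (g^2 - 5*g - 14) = g^5 - g^4 - 35*g^3 - 55*g^2 + 34*g + 56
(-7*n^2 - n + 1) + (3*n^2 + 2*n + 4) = -4*n^2 + n + 5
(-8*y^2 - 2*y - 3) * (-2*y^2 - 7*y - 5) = 16*y^4 + 60*y^3 + 60*y^2 + 31*y + 15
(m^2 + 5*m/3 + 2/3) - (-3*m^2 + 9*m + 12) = 4*m^2 - 22*m/3 - 34/3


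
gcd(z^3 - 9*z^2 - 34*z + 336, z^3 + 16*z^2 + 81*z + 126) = z + 6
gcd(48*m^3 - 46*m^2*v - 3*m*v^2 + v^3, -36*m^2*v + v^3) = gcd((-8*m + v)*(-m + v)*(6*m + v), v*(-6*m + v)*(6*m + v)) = 6*m + v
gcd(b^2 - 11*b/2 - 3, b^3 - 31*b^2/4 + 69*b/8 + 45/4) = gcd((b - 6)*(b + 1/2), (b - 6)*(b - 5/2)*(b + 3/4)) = b - 6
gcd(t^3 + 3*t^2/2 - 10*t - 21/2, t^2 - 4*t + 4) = 1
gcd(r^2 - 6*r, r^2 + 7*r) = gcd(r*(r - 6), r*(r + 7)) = r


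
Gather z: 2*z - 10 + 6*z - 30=8*z - 40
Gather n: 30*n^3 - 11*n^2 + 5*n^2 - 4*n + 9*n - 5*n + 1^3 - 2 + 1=30*n^3 - 6*n^2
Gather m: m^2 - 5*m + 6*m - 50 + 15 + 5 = m^2 + m - 30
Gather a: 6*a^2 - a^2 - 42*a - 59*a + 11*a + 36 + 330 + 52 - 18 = 5*a^2 - 90*a + 400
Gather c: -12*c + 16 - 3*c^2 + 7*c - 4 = -3*c^2 - 5*c + 12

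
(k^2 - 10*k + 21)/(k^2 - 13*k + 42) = (k - 3)/(k - 6)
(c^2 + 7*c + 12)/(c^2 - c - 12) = (c + 4)/(c - 4)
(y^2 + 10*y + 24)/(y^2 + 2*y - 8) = (y + 6)/(y - 2)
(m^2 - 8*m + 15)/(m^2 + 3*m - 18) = (m - 5)/(m + 6)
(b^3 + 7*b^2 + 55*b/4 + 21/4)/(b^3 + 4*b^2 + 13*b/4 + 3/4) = (2*b + 7)/(2*b + 1)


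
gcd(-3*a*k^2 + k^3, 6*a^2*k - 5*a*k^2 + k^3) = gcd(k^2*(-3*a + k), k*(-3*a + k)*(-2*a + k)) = 3*a*k - k^2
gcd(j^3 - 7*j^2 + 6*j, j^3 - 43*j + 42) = j^2 - 7*j + 6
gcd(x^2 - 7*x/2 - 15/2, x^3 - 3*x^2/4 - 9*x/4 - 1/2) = 1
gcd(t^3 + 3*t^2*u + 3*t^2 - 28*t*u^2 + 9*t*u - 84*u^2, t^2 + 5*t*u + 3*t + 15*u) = t + 3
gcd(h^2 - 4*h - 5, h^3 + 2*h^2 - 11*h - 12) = h + 1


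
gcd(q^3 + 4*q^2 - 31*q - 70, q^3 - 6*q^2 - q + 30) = q^2 - 3*q - 10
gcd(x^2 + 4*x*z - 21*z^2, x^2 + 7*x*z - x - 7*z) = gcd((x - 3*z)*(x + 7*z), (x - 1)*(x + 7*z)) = x + 7*z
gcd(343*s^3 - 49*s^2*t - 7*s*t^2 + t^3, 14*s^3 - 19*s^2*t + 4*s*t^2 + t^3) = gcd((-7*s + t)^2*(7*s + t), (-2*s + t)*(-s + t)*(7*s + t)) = 7*s + t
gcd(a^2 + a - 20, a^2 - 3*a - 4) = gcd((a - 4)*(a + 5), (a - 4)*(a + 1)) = a - 4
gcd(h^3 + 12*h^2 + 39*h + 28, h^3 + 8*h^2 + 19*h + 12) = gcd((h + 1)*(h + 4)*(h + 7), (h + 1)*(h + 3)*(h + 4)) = h^2 + 5*h + 4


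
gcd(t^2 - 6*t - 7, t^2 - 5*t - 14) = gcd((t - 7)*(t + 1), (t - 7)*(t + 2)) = t - 7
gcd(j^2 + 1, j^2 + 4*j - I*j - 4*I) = j - I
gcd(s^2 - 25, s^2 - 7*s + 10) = s - 5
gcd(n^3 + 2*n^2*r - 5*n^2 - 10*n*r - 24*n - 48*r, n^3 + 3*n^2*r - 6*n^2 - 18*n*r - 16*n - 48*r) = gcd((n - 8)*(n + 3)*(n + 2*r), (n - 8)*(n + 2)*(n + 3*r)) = n - 8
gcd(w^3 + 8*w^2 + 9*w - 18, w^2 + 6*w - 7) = w - 1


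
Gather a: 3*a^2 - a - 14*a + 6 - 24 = 3*a^2 - 15*a - 18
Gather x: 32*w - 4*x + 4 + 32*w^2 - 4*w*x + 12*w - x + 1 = 32*w^2 + 44*w + x*(-4*w - 5) + 5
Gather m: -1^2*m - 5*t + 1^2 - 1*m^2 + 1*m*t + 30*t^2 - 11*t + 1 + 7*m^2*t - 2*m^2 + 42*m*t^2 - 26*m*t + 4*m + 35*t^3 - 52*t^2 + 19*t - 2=m^2*(7*t - 3) + m*(42*t^2 - 25*t + 3) + 35*t^3 - 22*t^2 + 3*t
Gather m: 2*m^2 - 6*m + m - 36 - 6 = 2*m^2 - 5*m - 42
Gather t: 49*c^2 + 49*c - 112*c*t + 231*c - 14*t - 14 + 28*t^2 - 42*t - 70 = 49*c^2 + 280*c + 28*t^2 + t*(-112*c - 56) - 84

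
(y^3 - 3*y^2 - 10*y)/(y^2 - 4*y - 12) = y*(y - 5)/(y - 6)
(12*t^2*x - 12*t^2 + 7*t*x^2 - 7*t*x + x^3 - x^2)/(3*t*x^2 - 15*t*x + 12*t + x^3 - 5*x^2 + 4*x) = (4*t + x)/(x - 4)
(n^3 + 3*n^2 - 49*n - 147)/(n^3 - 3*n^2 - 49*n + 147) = (n + 3)/(n - 3)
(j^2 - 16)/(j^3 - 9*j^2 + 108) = (j^2 - 16)/(j^3 - 9*j^2 + 108)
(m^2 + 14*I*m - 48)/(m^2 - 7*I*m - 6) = (-m^2 - 14*I*m + 48)/(-m^2 + 7*I*m + 6)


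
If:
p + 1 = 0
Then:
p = -1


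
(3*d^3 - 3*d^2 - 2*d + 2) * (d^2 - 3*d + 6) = 3*d^5 - 12*d^4 + 25*d^3 - 10*d^2 - 18*d + 12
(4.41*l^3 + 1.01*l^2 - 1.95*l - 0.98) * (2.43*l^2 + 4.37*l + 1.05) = 10.7163*l^5 + 21.726*l^4 + 4.3057*l^3 - 9.8424*l^2 - 6.3301*l - 1.029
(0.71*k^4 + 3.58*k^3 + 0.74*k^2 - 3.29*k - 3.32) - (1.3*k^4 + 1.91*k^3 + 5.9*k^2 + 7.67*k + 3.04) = -0.59*k^4 + 1.67*k^3 - 5.16*k^2 - 10.96*k - 6.36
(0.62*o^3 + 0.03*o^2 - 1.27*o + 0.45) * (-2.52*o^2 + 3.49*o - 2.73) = -1.5624*o^5 + 2.0882*o^4 + 1.6125*o^3 - 5.6482*o^2 + 5.0376*o - 1.2285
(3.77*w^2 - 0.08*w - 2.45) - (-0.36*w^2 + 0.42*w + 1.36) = 4.13*w^2 - 0.5*w - 3.81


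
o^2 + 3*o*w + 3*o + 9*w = (o + 3)*(o + 3*w)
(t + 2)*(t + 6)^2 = t^3 + 14*t^2 + 60*t + 72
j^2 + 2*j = j*(j + 2)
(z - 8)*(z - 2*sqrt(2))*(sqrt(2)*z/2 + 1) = sqrt(2)*z^3/2 - 4*sqrt(2)*z^2 - z^2 - 2*sqrt(2)*z + 8*z + 16*sqrt(2)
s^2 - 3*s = s*(s - 3)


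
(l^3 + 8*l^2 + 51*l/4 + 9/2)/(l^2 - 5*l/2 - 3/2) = (l^2 + 15*l/2 + 9)/(l - 3)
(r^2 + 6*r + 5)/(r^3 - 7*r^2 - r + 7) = (r + 5)/(r^2 - 8*r + 7)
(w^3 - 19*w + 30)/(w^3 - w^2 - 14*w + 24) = (w + 5)/(w + 4)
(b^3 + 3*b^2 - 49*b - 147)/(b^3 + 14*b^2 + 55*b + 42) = (b^2 - 4*b - 21)/(b^2 + 7*b + 6)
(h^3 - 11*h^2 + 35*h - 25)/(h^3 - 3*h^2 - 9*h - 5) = (h^2 - 6*h + 5)/(h^2 + 2*h + 1)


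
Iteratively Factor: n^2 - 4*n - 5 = (n + 1)*(n - 5)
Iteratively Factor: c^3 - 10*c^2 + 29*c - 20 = (c - 5)*(c^2 - 5*c + 4) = (c - 5)*(c - 4)*(c - 1)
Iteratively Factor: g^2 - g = (g - 1)*(g)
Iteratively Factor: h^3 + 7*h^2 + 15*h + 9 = (h + 3)*(h^2 + 4*h + 3) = (h + 1)*(h + 3)*(h + 3)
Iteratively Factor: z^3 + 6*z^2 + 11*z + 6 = (z + 2)*(z^2 + 4*z + 3) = (z + 2)*(z + 3)*(z + 1)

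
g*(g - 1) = g^2 - g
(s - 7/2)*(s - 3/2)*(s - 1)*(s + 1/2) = s^4 - 11*s^3/2 + 29*s^2/4 - s/8 - 21/8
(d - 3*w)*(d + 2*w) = d^2 - d*w - 6*w^2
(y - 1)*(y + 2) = y^2 + y - 2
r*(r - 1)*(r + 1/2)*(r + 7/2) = r^4 + 3*r^3 - 9*r^2/4 - 7*r/4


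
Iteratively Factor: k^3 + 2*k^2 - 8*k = (k - 2)*(k^2 + 4*k) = (k - 2)*(k + 4)*(k)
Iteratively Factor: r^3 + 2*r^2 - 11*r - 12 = (r + 4)*(r^2 - 2*r - 3) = (r - 3)*(r + 4)*(r + 1)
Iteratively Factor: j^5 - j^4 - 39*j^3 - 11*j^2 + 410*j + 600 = (j - 5)*(j^4 + 4*j^3 - 19*j^2 - 106*j - 120) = (j - 5)^2*(j^3 + 9*j^2 + 26*j + 24) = (j - 5)^2*(j + 2)*(j^2 + 7*j + 12) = (j - 5)^2*(j + 2)*(j + 4)*(j + 3)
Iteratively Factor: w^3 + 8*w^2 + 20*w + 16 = (w + 2)*(w^2 + 6*w + 8) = (w + 2)^2*(w + 4)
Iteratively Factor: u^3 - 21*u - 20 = (u + 4)*(u^2 - 4*u - 5) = (u - 5)*(u + 4)*(u + 1)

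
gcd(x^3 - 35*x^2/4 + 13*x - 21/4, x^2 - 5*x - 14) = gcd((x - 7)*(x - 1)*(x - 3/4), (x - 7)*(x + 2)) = x - 7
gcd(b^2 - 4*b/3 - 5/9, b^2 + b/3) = b + 1/3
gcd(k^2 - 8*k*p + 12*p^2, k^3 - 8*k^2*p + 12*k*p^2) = k^2 - 8*k*p + 12*p^2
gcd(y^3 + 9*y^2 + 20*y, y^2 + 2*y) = y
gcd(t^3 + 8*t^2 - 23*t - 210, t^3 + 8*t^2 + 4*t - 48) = t + 6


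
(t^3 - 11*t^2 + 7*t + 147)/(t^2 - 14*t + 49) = t + 3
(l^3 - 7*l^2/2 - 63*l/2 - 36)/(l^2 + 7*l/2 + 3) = (l^2 - 5*l - 24)/(l + 2)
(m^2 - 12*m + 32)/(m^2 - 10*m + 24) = (m - 8)/(m - 6)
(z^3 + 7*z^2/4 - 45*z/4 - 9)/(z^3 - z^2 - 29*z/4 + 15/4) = (4*z^2 + 19*z + 12)/(4*z^2 + 8*z - 5)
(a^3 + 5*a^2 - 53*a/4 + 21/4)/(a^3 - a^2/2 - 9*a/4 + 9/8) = 2*(a + 7)/(2*a + 3)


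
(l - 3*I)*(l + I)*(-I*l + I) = -I*l^3 - 2*l^2 + I*l^2 + 2*l - 3*I*l + 3*I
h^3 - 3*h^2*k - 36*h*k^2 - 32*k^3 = (h - 8*k)*(h + k)*(h + 4*k)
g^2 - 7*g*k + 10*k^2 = (g - 5*k)*(g - 2*k)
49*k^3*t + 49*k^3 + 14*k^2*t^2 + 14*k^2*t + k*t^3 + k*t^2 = (7*k + t)^2*(k*t + k)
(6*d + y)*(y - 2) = 6*d*y - 12*d + y^2 - 2*y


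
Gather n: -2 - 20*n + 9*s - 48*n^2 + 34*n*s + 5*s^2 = -48*n^2 + n*(34*s - 20) + 5*s^2 + 9*s - 2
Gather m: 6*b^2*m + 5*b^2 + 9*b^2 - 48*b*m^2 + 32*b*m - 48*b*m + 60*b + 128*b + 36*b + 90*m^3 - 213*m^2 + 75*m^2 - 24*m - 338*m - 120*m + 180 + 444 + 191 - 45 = 14*b^2 + 224*b + 90*m^3 + m^2*(-48*b - 138) + m*(6*b^2 - 16*b - 482) + 770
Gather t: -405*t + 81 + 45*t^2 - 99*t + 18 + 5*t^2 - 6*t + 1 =50*t^2 - 510*t + 100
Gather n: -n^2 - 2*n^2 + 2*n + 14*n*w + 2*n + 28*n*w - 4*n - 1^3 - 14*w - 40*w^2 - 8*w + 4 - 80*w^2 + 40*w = -3*n^2 + 42*n*w - 120*w^2 + 18*w + 3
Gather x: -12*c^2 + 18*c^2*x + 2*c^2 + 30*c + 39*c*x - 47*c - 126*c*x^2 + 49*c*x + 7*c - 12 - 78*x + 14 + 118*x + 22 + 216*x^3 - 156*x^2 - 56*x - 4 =-10*c^2 - 10*c + 216*x^3 + x^2*(-126*c - 156) + x*(18*c^2 + 88*c - 16) + 20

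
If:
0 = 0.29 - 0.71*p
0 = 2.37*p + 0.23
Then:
No Solution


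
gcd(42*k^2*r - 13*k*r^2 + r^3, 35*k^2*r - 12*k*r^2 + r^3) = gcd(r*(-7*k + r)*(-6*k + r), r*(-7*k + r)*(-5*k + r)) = -7*k*r + r^2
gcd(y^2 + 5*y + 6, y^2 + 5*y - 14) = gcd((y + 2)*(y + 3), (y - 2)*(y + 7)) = 1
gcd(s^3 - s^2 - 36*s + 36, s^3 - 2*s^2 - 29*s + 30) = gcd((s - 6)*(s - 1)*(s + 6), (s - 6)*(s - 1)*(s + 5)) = s^2 - 7*s + 6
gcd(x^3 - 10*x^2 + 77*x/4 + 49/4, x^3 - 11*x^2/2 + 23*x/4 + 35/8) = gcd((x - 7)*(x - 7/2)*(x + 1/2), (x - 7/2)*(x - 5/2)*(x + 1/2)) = x^2 - 3*x - 7/4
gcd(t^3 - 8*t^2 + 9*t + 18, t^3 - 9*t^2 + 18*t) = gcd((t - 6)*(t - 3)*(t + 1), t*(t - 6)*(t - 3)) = t^2 - 9*t + 18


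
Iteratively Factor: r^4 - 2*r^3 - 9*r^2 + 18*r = (r + 3)*(r^3 - 5*r^2 + 6*r) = (r - 2)*(r + 3)*(r^2 - 3*r) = (r - 3)*(r - 2)*(r + 3)*(r)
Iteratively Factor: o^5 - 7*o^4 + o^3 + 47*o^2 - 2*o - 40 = (o - 1)*(o^4 - 6*o^3 - 5*o^2 + 42*o + 40) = (o - 4)*(o - 1)*(o^3 - 2*o^2 - 13*o - 10) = (o - 4)*(o - 1)*(o + 1)*(o^2 - 3*o - 10) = (o - 5)*(o - 4)*(o - 1)*(o + 1)*(o + 2)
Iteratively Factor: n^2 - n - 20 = (n + 4)*(n - 5)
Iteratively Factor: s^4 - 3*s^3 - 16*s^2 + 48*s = (s + 4)*(s^3 - 7*s^2 + 12*s) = (s - 4)*(s + 4)*(s^2 - 3*s) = s*(s - 4)*(s + 4)*(s - 3)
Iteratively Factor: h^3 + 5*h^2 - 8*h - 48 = (h + 4)*(h^2 + h - 12) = (h - 3)*(h + 4)*(h + 4)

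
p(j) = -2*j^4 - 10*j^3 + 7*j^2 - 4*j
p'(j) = -8*j^3 - 30*j^2 + 14*j - 4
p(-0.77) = 11.09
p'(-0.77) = -28.91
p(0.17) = -0.53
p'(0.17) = -2.53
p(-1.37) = 37.29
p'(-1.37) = -58.92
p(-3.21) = 203.38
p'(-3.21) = -93.45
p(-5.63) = 19.55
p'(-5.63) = 393.90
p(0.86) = -5.72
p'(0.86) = -19.24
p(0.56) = -2.00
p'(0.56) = -6.97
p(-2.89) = 171.89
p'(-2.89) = -101.92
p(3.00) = -381.00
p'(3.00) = -448.00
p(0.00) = 0.00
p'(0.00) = -4.00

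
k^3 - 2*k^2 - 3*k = k*(k - 3)*(k + 1)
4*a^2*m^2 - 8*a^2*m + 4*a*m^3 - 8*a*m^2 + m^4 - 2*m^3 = m*(2*a + m)^2*(m - 2)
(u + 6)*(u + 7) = u^2 + 13*u + 42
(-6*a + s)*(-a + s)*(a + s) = 6*a^3 - a^2*s - 6*a*s^2 + s^3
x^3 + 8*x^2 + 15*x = x*(x + 3)*(x + 5)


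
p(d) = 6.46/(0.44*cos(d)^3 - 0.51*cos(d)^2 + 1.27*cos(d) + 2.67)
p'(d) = 6.46*(1.32*sin(d)*cos(d)^2 - 1.02*sin(d)*cos(d) + 1.27*sin(d))/(0.44*cos(d)^3 - 0.51*cos(d)^2 + 1.27*cos(d) + 2.67)^2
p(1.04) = 1.99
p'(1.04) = 0.58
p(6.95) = 1.81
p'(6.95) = 0.40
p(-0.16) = 1.68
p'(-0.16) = -0.11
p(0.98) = 1.96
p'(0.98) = 0.55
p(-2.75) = 9.06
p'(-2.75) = -16.20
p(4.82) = 2.31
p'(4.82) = -0.96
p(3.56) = 8.64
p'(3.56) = -15.50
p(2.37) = 4.84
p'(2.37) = 6.77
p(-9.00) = 8.54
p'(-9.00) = -15.32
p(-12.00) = 1.77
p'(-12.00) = 0.35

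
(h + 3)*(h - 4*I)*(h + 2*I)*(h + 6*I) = h^4 + 3*h^3 + 4*I*h^3 + 20*h^2 + 12*I*h^2 + 60*h + 48*I*h + 144*I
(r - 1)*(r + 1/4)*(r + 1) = r^3 + r^2/4 - r - 1/4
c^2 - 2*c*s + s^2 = (-c + s)^2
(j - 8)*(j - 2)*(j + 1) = j^3 - 9*j^2 + 6*j + 16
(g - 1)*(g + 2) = g^2 + g - 2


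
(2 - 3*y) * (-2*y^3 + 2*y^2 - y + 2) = 6*y^4 - 10*y^3 + 7*y^2 - 8*y + 4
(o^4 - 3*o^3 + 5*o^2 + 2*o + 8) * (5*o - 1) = 5*o^5 - 16*o^4 + 28*o^3 + 5*o^2 + 38*o - 8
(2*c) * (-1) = -2*c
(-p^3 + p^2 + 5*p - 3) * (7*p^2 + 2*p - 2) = -7*p^5 + 5*p^4 + 39*p^3 - 13*p^2 - 16*p + 6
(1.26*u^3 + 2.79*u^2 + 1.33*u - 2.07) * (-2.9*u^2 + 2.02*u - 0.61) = -3.654*u^5 - 5.5458*u^4 + 1.0102*u^3 + 6.9877*u^2 - 4.9927*u + 1.2627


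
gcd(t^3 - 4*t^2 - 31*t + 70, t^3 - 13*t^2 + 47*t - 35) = t - 7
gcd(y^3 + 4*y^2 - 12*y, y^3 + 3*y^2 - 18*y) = y^2 + 6*y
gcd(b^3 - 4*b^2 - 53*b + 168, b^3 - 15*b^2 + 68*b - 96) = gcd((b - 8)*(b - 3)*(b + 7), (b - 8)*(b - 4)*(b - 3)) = b^2 - 11*b + 24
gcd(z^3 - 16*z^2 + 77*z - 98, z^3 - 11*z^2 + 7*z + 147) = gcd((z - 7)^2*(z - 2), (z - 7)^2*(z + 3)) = z^2 - 14*z + 49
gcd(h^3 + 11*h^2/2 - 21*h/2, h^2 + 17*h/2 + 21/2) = h + 7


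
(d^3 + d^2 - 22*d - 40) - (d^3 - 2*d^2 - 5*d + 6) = 3*d^2 - 17*d - 46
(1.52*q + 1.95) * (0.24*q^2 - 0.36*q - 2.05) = 0.3648*q^3 - 0.0792*q^2 - 3.818*q - 3.9975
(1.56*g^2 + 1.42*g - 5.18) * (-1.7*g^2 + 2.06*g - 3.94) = -2.652*g^4 + 0.7996*g^3 + 5.5848*g^2 - 16.2656*g + 20.4092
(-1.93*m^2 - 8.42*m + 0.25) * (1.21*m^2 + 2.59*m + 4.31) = -2.3353*m^4 - 15.1869*m^3 - 29.8236*m^2 - 35.6427*m + 1.0775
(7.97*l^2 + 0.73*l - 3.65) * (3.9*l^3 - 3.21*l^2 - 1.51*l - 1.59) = 31.083*l^5 - 22.7367*l^4 - 28.613*l^3 - 2.0581*l^2 + 4.3508*l + 5.8035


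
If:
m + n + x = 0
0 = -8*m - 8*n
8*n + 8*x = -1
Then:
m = 1/8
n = -1/8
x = 0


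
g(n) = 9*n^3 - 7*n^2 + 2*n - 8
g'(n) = 27*n^2 - 14*n + 2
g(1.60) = 14.14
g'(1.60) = 48.72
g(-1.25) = -39.02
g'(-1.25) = 61.69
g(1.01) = -3.85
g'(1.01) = 15.40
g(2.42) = 83.40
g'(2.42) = 126.24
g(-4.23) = -822.89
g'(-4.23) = 544.33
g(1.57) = 12.71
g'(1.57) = 46.57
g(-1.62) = -67.87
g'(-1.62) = 95.54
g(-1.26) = -39.64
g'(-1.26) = 62.51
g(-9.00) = -7154.00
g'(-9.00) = 2315.00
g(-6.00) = -2216.00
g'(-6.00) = 1058.00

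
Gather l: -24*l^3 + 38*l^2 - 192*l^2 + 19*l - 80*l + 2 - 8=-24*l^3 - 154*l^2 - 61*l - 6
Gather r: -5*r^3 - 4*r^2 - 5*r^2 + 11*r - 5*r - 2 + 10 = -5*r^3 - 9*r^2 + 6*r + 8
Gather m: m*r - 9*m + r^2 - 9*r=m*(r - 9) + r^2 - 9*r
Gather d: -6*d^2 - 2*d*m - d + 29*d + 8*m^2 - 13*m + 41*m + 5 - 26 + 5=-6*d^2 + d*(28 - 2*m) + 8*m^2 + 28*m - 16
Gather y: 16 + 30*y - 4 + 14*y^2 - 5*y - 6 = 14*y^2 + 25*y + 6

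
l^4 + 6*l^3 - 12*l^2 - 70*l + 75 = (l - 3)*(l - 1)*(l + 5)^2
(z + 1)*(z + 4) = z^2 + 5*z + 4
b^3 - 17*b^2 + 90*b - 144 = (b - 8)*(b - 6)*(b - 3)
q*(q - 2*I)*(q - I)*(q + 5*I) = q^4 + 2*I*q^3 + 13*q^2 - 10*I*q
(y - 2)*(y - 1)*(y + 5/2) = y^3 - y^2/2 - 11*y/2 + 5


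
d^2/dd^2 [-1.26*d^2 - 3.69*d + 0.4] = -2.52000000000000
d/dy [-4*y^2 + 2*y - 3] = 2 - 8*y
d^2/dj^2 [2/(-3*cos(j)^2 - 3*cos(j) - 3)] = 2*(4*sin(j)^4 + sin(j)^2 - 19*cos(j)/4 + 3*cos(3*j)/4 - 5)/(3*(-sin(j)^2 + cos(j) + 2)^3)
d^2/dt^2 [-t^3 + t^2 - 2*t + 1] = 2 - 6*t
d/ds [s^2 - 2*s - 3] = 2*s - 2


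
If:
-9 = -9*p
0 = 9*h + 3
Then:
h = -1/3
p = 1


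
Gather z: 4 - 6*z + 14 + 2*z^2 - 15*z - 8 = 2*z^2 - 21*z + 10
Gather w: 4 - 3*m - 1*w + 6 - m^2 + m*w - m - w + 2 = -m^2 - 4*m + w*(m - 2) + 12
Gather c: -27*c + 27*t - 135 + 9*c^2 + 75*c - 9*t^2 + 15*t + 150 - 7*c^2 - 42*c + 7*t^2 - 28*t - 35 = 2*c^2 + 6*c - 2*t^2 + 14*t - 20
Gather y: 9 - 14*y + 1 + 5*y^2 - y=5*y^2 - 15*y + 10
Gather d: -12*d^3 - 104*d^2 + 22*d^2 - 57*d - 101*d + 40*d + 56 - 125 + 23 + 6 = -12*d^3 - 82*d^2 - 118*d - 40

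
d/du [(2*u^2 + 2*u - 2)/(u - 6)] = 2*(u^2 - 12*u - 5)/(u^2 - 12*u + 36)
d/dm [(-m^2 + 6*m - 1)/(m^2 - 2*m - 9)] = 4*(-m^2 + 5*m - 14)/(m^4 - 4*m^3 - 14*m^2 + 36*m + 81)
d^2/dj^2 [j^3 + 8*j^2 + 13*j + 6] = 6*j + 16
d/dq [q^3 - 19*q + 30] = 3*q^2 - 19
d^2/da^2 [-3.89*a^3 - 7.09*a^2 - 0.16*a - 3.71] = -23.34*a - 14.18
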